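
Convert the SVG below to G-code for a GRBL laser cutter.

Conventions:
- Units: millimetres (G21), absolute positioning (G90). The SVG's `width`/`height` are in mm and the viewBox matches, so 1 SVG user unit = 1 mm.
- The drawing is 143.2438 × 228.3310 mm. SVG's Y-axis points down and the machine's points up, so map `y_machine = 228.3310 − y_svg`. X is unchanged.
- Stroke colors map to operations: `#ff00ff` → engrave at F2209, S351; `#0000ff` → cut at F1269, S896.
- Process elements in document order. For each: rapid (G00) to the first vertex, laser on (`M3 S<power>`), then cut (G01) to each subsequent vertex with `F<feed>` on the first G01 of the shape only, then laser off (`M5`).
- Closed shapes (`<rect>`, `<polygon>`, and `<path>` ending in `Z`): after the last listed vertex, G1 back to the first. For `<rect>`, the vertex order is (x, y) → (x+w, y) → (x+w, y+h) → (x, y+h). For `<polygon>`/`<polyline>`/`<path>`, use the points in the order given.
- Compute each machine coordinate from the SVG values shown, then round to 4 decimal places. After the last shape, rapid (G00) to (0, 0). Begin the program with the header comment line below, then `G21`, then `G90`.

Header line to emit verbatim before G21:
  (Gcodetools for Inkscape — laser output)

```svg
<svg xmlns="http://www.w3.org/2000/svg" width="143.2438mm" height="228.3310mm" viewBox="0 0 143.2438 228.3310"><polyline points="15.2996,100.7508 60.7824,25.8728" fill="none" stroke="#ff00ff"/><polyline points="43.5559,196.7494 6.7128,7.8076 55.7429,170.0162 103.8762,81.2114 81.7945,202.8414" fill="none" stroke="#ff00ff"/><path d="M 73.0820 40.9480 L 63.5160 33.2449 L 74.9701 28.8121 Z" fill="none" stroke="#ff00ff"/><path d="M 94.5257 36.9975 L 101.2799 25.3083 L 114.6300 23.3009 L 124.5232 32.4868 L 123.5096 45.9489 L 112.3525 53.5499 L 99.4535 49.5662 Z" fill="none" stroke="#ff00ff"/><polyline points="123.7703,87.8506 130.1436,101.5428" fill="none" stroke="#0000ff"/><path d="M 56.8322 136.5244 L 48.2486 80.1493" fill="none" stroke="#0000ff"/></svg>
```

(Gcodetools for Inkscape — laser output)
G21
G90
G00 X15.2996 Y127.5802
M3 S351
G01 X60.7824 Y202.4582 F2209
M5
G00 X43.5559 Y31.5816
M3 S351
G01 X6.7128 Y220.5234 F2209
G01 X55.7429 Y58.3148
G01 X103.8762 Y147.1196
G01 X81.7945 Y25.4896
M5
G00 X73.0820 Y187.3830
M3 S351
G01 X63.5160 Y195.0861 F2209
G01 X74.9701 Y199.5189
G01 X73.0820 Y187.3830
M5
G00 X94.5257 Y191.3335
M3 S351
G01 X101.2799 Y203.0227 F2209
G01 X114.6300 Y205.0301
G01 X124.5232 Y195.8442
G01 X123.5096 Y182.3821
G01 X112.3525 Y174.7811
G01 X99.4535 Y178.7648
G01 X94.5257 Y191.3335
M5
G00 X123.7703 Y140.4804
M3 S896
G01 X130.1436 Y126.7882 F1269
M5
G00 X56.8322 Y91.8066
M3 S896
G01 X48.2486 Y148.1817 F1269
M5
G00 X0.0000 Y0.0000

viewBox `0 0 143.2438 228.3310` with mm width/height → 1 unit = 1 mm. Flip: y_m = 228.3310 − y_svg.

**Shape 1** — `<polyline>` line segment, stroke `#ff00ff` → engrave (S351, F2209). Machine vertices: (15.2996,127.5802) → (60.7824,202.4582). Open path.

**Shape 2** — `<polyline>` open polyline, stroke `#ff00ff` → engrave (S351, F2209). Machine vertices: (43.5559,31.5816) → (6.7128,220.5234) → (55.7429,58.3148) → (103.8762,147.1196) → (81.7945,25.4896). Open path.

**Shape 3** — `<path>` regular polygon, stroke `#ff00ff` → engrave (S351, F2209). Machine vertices: (73.0820,187.3830) → (63.5160,195.0861) → (74.9701,199.5189) → (73.0820,187.3830). Closed: final G1 returns to the first vertex.

**Shape 4** — `<path>` regular polygon, stroke `#ff00ff` → engrave (S351, F2209). Machine vertices: (94.5257,191.3335) → (101.2799,203.0227) → (114.6300,205.0301) → (124.5232,195.8442) → (123.5096,182.3821) → (112.3525,174.7811) → (99.4535,178.7648) → (94.5257,191.3335). Closed: final G1 returns to the first vertex.

**Shape 5** — `<polyline>` line segment, stroke `#0000ff` → cut (S896, F1269). Machine vertices: (123.7703,140.4804) → (130.1436,126.7882). Open path.

**Shape 6** — `<path>` line segment, stroke `#0000ff` → cut (S896, F1269). Machine vertices: (56.8322,91.8066) → (48.2486,148.1817). Open path.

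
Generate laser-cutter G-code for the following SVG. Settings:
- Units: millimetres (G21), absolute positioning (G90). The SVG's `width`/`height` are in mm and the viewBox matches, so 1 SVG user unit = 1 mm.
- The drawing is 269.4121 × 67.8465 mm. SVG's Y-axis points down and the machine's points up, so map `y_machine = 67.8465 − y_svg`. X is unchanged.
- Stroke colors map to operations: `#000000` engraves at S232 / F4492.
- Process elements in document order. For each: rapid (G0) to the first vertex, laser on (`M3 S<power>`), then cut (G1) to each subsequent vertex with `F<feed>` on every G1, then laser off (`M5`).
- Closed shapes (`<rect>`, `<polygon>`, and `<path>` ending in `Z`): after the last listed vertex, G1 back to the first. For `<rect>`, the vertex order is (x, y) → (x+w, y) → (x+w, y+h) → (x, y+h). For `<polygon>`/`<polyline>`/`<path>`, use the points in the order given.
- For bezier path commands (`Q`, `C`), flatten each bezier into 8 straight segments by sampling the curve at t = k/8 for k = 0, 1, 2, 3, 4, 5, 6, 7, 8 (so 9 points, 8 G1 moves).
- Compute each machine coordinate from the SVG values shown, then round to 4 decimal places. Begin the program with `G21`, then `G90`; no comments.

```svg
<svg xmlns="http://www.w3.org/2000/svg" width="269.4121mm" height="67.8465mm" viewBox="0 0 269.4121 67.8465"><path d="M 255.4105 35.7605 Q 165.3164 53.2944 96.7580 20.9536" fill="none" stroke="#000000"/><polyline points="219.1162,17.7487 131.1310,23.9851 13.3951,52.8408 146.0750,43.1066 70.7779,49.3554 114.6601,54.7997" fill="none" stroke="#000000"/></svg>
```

G21
G90
G0 X255.4105 Y32.0860
M3 S232
G1 X233.2235 Y28.4818 F4492
G1 X211.7094 Y26.4362 F4492
G1 X190.8684 Y25.9492 F4492
G1 X170.7003 Y27.0208 F4492
G1 X151.2053 Y29.6509 F4492
G1 X132.3832 Y33.8397 F4492
G1 X114.2341 Y39.5870 F4492
G1 X96.7580 Y46.8929 F4492
M5
G0 X219.1162 Y50.0978
M3 S232
G1 X131.1310 Y43.8614 F4492
G1 X13.3951 Y15.0057 F4492
G1 X146.0750 Y24.7399 F4492
G1 X70.7779 Y18.4911 F4492
G1 X114.6601 Y13.0468 F4492
M5

viewBox `0 0 269.4121 67.8465` with mm width/height → 1 unit = 1 mm. Flip: y_m = 67.8465 − y_svg.

**Shape 1** — `<path>` quadratic bezier, stroke `#000000` → engrave (S232, F4492). Control points (SVG): P0=(255.4105,35.7605), P1=(165.3164,53.2944), P2=(96.7580,20.9536); sampled at t=k/8. Machine vertices: (255.4105,32.0860) → (233.2235,28.4818) → (211.7094,26.4362) → (190.8684,25.9492) → (170.7003,27.0208) → (151.2053,29.6509) → (132.3832,33.8397) → (114.2341,39.5870) → (96.7580,46.8929). Open path.

**Shape 2** — `<polyline>` open polyline, stroke `#000000` → engrave (S232, F4492). Machine vertices: (219.1162,50.0978) → (131.1310,43.8614) → (13.3951,15.0057) → (146.0750,24.7399) → (70.7779,18.4911) → (114.6601,13.0468). Open path.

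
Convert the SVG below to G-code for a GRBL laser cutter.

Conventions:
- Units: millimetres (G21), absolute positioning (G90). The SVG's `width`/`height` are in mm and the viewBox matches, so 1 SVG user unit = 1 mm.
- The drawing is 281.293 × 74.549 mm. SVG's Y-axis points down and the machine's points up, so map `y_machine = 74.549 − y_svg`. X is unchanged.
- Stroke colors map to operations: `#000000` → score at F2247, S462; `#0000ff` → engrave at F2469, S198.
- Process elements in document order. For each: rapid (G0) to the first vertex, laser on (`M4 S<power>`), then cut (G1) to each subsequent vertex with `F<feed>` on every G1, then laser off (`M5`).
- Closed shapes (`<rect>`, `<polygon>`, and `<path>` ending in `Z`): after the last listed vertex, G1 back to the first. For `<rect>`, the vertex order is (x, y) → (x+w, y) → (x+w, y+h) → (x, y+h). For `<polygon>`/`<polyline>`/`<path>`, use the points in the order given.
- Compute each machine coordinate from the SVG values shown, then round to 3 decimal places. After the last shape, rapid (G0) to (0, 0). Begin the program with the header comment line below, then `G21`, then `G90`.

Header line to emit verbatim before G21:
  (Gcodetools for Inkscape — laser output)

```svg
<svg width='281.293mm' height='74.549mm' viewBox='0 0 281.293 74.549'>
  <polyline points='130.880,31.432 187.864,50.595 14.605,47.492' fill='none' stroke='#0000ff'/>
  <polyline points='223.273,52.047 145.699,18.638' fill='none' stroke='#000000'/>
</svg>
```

(Gcodetools for Inkscape — laser output)
G21
G90
G0 X130.880 Y43.117
M4 S198
G1 X187.864 Y23.954 F2469
G1 X14.605 Y27.057 F2469
M5
G0 X223.273 Y22.502
M4 S462
G1 X145.699 Y55.911 F2247
M5
G0 X0.000 Y0.000

1 u = 1 mm; y_m = 74.549 − y.

[1] `<polyline>` open polyline, #0000ff→engrave S198 F2469: (130.880,43.117) → (187.864,23.954) → (14.605,27.057)

[2] `<polyline>` line segment, #000000→score S462 F2247: (223.273,22.502) → (145.699,55.911)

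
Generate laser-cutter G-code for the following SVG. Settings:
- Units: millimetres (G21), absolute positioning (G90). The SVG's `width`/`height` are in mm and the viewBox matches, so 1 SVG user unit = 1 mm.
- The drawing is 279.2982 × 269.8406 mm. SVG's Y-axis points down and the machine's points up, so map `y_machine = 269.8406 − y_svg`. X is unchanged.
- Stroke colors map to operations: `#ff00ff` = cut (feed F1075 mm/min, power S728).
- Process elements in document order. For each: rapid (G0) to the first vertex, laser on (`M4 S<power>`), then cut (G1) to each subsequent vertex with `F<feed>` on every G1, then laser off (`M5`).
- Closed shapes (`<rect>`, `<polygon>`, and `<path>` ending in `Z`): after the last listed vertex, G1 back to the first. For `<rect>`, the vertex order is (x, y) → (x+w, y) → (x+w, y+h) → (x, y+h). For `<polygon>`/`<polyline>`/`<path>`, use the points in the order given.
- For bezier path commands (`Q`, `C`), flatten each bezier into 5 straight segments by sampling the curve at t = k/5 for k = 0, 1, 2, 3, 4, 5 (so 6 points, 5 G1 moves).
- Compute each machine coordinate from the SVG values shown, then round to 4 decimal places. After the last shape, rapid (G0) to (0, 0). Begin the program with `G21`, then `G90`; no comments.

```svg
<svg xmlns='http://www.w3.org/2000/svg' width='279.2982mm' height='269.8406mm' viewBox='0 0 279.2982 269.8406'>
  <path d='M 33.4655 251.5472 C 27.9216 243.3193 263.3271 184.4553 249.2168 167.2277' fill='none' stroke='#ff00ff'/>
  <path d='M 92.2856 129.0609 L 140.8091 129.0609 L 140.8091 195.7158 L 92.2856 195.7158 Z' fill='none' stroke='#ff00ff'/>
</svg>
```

1 u = 1 mm; y_m = 269.8406 − y.

[1] `<path>` cubic bezier, #ff00ff→cut S728 F1075: (33.4655,18.2934) → (55.1294,28.5683) → (111.0788,46.5668) → (177.7713,67.8597) → (231.6648,88.0182) → (249.2168,102.6129)

[2] `<path>` rectangle, #ff00ff→cut S728 F1075: (92.2856,140.7797) → (140.8091,140.7797) → (140.8091,74.1248) → (92.2856,74.1248) → (92.2856,140.7797) (closed)

G21
G90
G0 X33.4655 Y18.2934
M4 S728
G1 X55.1294 Y28.5683 F1075
G1 X111.0788 Y46.5668 F1075
G1 X177.7713 Y67.8597 F1075
G1 X231.6648 Y88.0182 F1075
G1 X249.2168 Y102.6129 F1075
M5
G0 X92.2856 Y140.7797
M4 S728
G1 X140.8091 Y140.7797 F1075
G1 X140.8091 Y74.1248 F1075
G1 X92.2856 Y74.1248 F1075
G1 X92.2856 Y140.7797 F1075
M5
G0 X0.0000 Y0.0000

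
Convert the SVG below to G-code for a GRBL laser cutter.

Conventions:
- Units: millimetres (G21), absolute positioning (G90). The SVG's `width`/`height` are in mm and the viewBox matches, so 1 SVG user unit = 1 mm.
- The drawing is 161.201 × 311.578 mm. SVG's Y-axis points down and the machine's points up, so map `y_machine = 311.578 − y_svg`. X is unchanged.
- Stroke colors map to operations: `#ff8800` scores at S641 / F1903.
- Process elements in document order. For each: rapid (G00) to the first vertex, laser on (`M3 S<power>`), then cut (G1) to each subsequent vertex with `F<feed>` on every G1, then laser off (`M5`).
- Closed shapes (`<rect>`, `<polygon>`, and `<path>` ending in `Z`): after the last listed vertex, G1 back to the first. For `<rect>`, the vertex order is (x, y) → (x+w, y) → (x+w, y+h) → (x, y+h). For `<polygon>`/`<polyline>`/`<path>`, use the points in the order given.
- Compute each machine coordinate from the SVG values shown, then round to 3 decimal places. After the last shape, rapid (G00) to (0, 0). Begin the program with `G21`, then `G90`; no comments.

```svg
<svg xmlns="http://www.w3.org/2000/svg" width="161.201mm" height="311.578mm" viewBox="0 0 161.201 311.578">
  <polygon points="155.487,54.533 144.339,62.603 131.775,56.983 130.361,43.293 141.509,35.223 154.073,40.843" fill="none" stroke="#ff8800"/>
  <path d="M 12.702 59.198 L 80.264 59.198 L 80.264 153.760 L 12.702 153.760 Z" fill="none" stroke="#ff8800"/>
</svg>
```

G21
G90
G00 X155.487 Y257.045
M3 S641
G1 X144.339 Y248.975 F1903
G1 X131.775 Y254.595 F1903
G1 X130.361 Y268.285 F1903
G1 X141.509 Y276.355 F1903
G1 X154.073 Y270.735 F1903
G1 X155.487 Y257.045 F1903
M5
G00 X12.702 Y252.380
M3 S641
G1 X80.264 Y252.380 F1903
G1 X80.264 Y157.818 F1903
G1 X12.702 Y157.818 F1903
G1 X12.702 Y252.380 F1903
M5
G00 X0.000 Y0.000

Since the viewBox matches the mm dimensions, user units are millimetres directly. The only transform is the Y-flip y_m = 311.578 − y_svg.

Shape 1 is a regular polygon drawn with `<polygon>`. Its stroke #ff8800 means score at S641, F1903. After flipping Y the toolpath is (155.487,257.045) → (144.339,248.975) → (131.775,254.595) → (130.361,268.285) → (141.509,276.355) → (154.073,270.735) → (155.487,257.045), returning to the start.

Shape 2 is a rectangle drawn with `<path>`. Its stroke #ff8800 means score at S641, F1903. After flipping Y the toolpath is (12.702,252.380) → (80.264,252.380) → (80.264,157.818) → (12.702,157.818) → (12.702,252.380), returning to the start.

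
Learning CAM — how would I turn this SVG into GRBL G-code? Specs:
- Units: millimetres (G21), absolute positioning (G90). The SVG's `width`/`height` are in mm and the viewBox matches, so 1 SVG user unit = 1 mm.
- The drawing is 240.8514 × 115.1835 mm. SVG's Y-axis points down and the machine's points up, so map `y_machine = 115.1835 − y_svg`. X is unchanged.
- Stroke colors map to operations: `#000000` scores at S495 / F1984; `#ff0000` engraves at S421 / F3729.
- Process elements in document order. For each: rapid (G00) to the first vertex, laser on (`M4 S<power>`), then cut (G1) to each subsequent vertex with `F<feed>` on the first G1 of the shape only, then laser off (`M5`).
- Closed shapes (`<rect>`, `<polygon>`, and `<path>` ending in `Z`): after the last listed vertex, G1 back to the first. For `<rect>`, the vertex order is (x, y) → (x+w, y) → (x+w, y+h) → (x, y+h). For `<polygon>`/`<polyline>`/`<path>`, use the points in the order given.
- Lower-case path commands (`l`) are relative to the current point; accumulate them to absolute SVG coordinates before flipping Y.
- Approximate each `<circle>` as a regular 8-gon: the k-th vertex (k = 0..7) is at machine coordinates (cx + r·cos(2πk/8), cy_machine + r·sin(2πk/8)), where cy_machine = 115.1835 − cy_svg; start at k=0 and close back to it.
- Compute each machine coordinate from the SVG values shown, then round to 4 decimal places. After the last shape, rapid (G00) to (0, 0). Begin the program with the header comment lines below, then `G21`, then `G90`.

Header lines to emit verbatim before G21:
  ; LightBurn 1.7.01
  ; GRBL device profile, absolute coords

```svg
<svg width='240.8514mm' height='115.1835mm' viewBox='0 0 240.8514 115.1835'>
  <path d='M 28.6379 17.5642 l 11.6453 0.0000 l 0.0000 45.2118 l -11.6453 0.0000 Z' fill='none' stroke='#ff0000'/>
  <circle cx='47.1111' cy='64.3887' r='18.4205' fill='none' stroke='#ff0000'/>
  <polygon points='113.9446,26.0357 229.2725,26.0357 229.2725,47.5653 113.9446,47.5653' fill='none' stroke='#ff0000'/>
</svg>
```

; LightBurn 1.7.01
; GRBL device profile, absolute coords
G21
G90
G00 X28.6379 Y97.6193
M4 S421
G1 X40.2832 Y97.6193 F3729
G1 X40.2832 Y52.4075
G1 X28.6379 Y52.4075
G1 X28.6379 Y97.6193
M5
G00 X65.5316 Y50.7948
M4 S421
G1 X60.1364 Y63.8201 F3729
G1 X47.1111 Y69.2153
G1 X34.0858 Y63.8201
G1 X28.6906 Y50.7948
G1 X34.0858 Y37.7695
G1 X47.1111 Y32.3743
G1 X60.1364 Y37.7695
G1 X65.5316 Y50.7948
M5
G00 X113.9446 Y89.1478
M4 S421
G1 X229.2725 Y89.1478 F3729
G1 X229.2725 Y67.6182
G1 X113.9446 Y67.6182
G1 X113.9446 Y89.1478
M5
G00 X0.0000 Y0.0000

viewBox `0 0 240.8514 115.1835` with mm width/height → 1 unit = 1 mm. Flip: y_m = 115.1835 − y_svg.

**Shape 1** — `<path>` rectangle, stroke `#ff0000` → engrave (S421, F3729). Machine vertices: (28.6379,97.6193) → (40.2832,97.6193) → (40.2832,52.4075) → (28.6379,52.4075) → (28.6379,97.6193). Closed: final G1 returns to the first vertex.

**Shape 2** — `<circle>` circle, stroke `#ff0000` → engrave (S421, F3729). Machine vertices: (65.5316,50.7948) → (60.1364,63.8201) → (47.1111,69.2153) → (34.0858,63.8201) → (28.6906,50.7948) → (34.0858,37.7695) → (47.1111,32.3743) → (60.1364,37.7695) → (65.5316,50.7948). Closed: final G1 returns to the first vertex.

**Shape 3** — `<polygon>` rectangle, stroke `#ff0000` → engrave (S421, F3729). Machine vertices: (113.9446,89.1478) → (229.2725,89.1478) → (229.2725,67.6182) → (113.9446,67.6182) → (113.9446,89.1478). Closed: final G1 returns to the first vertex.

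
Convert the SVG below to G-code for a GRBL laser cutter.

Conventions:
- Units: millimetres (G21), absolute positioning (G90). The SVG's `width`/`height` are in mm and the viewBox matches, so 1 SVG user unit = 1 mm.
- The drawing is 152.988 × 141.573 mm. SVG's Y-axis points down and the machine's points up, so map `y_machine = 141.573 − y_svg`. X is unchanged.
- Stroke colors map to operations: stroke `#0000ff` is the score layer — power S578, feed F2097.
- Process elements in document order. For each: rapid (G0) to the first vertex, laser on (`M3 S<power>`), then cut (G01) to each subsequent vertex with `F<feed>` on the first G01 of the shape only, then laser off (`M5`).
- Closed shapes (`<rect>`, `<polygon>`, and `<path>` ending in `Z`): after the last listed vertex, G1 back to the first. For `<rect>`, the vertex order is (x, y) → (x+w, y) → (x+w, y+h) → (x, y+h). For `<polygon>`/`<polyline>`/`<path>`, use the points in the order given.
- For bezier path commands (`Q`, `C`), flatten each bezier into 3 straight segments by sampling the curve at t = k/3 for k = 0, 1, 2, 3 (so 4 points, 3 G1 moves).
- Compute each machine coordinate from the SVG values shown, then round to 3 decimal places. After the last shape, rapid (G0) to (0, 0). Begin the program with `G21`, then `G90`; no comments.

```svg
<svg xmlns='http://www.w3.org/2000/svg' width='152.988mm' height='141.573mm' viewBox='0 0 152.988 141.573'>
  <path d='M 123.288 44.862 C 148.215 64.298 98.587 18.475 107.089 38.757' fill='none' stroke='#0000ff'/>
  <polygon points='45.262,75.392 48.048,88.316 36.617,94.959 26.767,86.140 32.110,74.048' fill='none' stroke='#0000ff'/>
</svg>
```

viewBox `0 0 152.988 141.573` with mm width/height → 1 unit = 1 mm. Flip: y_m = 141.573 − y_svg.

**Shape 1** — `<path>` cubic bezier, stroke `#0000ff` → score (S578, F2097). Control points (SVG): P0=(123.288,44.862), P1=(148.215,64.298), P2=(98.587,18.475), P3=(107.089,38.757); sampled at t=k/3. Machine vertices: (123.288,96.711) → (128.278,94.163) → (113.049,105.928) → (107.089,102.816). Open path.

**Shape 2** — `<polygon>` regular polygon, stroke `#0000ff` → score (S578, F2097). Machine vertices: (45.262,66.181) → (48.048,53.257) → (36.617,46.614) → (26.767,55.433) → (32.110,67.525) → (45.262,66.181). Closed: final G1 returns to the first vertex.

G21
G90
G0 X123.288 Y96.711
M3 S578
G01 X128.278 Y94.163 F2097
G01 X113.049 Y105.928
G01 X107.089 Y102.816
M5
G0 X45.262 Y66.181
M3 S578
G01 X48.048 Y53.257 F2097
G01 X36.617 Y46.614
G01 X26.767 Y55.433
G01 X32.110 Y67.525
G01 X45.262 Y66.181
M5
G0 X0.000 Y0.000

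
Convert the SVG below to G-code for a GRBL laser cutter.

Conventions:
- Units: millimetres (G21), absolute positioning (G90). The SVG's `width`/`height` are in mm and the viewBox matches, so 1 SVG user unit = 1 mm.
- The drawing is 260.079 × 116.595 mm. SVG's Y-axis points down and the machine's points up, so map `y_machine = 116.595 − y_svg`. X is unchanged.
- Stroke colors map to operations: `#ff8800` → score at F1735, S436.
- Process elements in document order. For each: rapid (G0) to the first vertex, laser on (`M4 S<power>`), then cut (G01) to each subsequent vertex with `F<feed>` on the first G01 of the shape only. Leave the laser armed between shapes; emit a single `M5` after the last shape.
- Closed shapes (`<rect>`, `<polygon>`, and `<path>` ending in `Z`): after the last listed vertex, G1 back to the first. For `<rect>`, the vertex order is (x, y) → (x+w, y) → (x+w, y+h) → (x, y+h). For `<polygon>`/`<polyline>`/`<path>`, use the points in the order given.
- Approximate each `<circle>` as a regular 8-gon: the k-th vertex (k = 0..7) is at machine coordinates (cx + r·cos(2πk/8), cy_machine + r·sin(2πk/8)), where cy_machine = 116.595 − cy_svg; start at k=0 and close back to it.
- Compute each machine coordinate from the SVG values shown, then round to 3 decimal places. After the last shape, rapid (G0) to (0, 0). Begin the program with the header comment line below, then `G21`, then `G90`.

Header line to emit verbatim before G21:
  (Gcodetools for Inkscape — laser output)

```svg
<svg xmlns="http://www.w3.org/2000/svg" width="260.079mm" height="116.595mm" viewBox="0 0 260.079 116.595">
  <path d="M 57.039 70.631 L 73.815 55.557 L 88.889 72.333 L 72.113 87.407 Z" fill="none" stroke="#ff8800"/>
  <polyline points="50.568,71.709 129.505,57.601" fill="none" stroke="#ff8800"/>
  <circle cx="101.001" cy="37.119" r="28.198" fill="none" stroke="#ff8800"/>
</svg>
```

Since the viewBox matches the mm dimensions, user units are millimetres directly. The only transform is the Y-flip y_m = 116.595 − y_svg.

Shape 1 is a regular polygon drawn with `<path>`. Its stroke #ff8800 means score at S436, F1735. After flipping Y the toolpath is (57.039,45.964) → (73.815,61.038) → (88.889,44.262) → (72.113,29.188) → (57.039,45.964), returning to the start.

Shape 2 is a line segment drawn with `<polyline>`. Its stroke #ff8800 means score at S436, F1735. After flipping Y the toolpath is (50.568,44.886) → (129.505,58.994).

Shape 3 is a circle drawn with `<circle>`. Its stroke #ff8800 means score at S436, F1735. After flipping Y the toolpath is (129.199,79.476) → (120.940,99.415) → (101.001,107.674) → (81.062,99.415) → (72.803,79.476) → (81.062,59.537) → (101.001,51.278) → (120.940,59.537) → (129.199,79.476), returning to the start.

(Gcodetools for Inkscape — laser output)
G21
G90
G0 X57.039 Y45.964
M4 S436
G01 X73.815 Y61.038 F1735
G01 X88.889 Y44.262
G01 X72.113 Y29.188
G01 X57.039 Y45.964
G0 X50.568 Y44.886
M4 S436
G01 X129.505 Y58.994 F1735
G0 X129.199 Y79.476
M4 S436
G01 X120.940 Y99.415 F1735
G01 X101.001 Y107.674
G01 X81.062 Y99.415
G01 X72.803 Y79.476
G01 X81.062 Y59.537
G01 X101.001 Y51.278
G01 X120.940 Y59.537
G01 X129.199 Y79.476
M5
G0 X0.000 Y0.000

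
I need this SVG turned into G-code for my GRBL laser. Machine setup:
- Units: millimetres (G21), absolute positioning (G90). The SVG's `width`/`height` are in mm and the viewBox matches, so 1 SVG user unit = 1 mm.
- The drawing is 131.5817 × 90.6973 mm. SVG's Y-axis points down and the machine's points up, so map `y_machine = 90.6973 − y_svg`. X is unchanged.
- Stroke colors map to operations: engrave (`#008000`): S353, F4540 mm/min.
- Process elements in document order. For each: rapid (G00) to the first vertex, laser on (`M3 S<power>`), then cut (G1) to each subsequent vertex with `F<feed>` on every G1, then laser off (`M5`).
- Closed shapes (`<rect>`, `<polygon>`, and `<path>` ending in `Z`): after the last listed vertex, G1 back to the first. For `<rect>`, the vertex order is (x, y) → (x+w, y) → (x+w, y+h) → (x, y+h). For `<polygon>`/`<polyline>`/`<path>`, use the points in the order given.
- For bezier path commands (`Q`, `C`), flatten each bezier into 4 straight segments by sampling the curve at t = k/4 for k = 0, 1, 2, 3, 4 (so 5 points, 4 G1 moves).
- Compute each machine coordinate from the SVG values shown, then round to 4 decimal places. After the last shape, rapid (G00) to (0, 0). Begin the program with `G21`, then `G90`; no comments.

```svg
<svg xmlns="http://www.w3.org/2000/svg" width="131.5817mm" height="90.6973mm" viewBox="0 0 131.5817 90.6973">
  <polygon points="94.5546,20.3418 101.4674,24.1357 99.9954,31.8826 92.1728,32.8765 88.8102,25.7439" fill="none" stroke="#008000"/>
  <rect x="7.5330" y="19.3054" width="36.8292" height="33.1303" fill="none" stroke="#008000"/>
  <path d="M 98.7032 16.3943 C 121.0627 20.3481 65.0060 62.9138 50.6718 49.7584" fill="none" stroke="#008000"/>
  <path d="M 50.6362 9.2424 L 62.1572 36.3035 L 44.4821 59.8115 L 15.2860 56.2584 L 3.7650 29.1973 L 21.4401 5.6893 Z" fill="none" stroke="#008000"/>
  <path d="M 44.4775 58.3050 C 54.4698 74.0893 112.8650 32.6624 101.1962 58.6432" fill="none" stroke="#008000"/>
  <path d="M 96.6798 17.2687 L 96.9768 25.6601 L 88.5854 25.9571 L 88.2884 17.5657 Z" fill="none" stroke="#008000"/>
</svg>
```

1 u = 1 mm; y_m = 90.6973 − y.

[1] `<polygon>` regular polygon, #008000→engrave S353 F4540: (94.5546,70.3555) → (101.4674,66.5616) → (99.9954,58.8147) → (92.1728,57.8208) → (88.8102,64.9534) → (94.5546,70.3555) (closed)

[2] `<rect>` rectangle, #008000→engrave S353 F4540: (7.5330,71.3919) → (44.3622,71.3919) → (44.3622,38.2616) → (7.5330,38.2616) → (7.5330,71.3919) (closed)

[3] `<path>` cubic bezier, #008000→engrave S353 F4540: (98.7032,74.3030) → (102.6470,65.5719) → (88.4476,51.2050) → (67.3683,40.0461) → (50.6718,40.9389)

[4] `<path>` regular polygon, #008000→engrave S353 F4540: (50.6362,81.4549) → (62.1572,54.3938) → (44.4821,30.8858) → (15.2860,34.4389) → (3.7650,61.5000) → (21.4401,85.0080) → (50.6362,81.4549) (closed)

[5] `<path>` cubic bezier, #008000→engrave S353 F4540: (44.4775,32.3923) → (59.1962,29.3340) → (80.9598,36.0469) → (98.6618,40.8479) → (101.1962,32.0541)

[6] `<path>` regular polygon, #008000→engrave S353 F4540: (96.6798,73.4286) → (96.9768,65.0372) → (88.5854,64.7402) → (88.2884,73.1316) → (96.6798,73.4286) (closed)

G21
G90
G00 X94.5546 Y70.3555
M3 S353
G1 X101.4674 Y66.5616 F4540
G1 X99.9954 Y58.8147 F4540
G1 X92.1728 Y57.8208 F4540
G1 X88.8102 Y64.9534 F4540
G1 X94.5546 Y70.3555 F4540
M5
G00 X7.5330 Y71.3919
M3 S353
G1 X44.3622 Y71.3919 F4540
G1 X44.3622 Y38.2616 F4540
G1 X7.5330 Y38.2616 F4540
G1 X7.5330 Y71.3919 F4540
M5
G00 X98.7032 Y74.3030
M3 S353
G1 X102.6470 Y65.5719 F4540
G1 X88.4476 Y51.2050 F4540
G1 X67.3683 Y40.0461 F4540
G1 X50.6718 Y40.9389 F4540
M5
G00 X50.6362 Y81.4549
M3 S353
G1 X62.1572 Y54.3938 F4540
G1 X44.4821 Y30.8858 F4540
G1 X15.2860 Y34.4389 F4540
G1 X3.7650 Y61.5000 F4540
G1 X21.4401 Y85.0080 F4540
G1 X50.6362 Y81.4549 F4540
M5
G00 X44.4775 Y32.3923
M3 S353
G1 X59.1962 Y29.3340 F4540
G1 X80.9598 Y36.0469 F4540
G1 X98.6618 Y40.8479 F4540
G1 X101.1962 Y32.0541 F4540
M5
G00 X96.6798 Y73.4286
M3 S353
G1 X96.9768 Y65.0372 F4540
G1 X88.5854 Y64.7402 F4540
G1 X88.2884 Y73.1316 F4540
G1 X96.6798 Y73.4286 F4540
M5
G00 X0.0000 Y0.0000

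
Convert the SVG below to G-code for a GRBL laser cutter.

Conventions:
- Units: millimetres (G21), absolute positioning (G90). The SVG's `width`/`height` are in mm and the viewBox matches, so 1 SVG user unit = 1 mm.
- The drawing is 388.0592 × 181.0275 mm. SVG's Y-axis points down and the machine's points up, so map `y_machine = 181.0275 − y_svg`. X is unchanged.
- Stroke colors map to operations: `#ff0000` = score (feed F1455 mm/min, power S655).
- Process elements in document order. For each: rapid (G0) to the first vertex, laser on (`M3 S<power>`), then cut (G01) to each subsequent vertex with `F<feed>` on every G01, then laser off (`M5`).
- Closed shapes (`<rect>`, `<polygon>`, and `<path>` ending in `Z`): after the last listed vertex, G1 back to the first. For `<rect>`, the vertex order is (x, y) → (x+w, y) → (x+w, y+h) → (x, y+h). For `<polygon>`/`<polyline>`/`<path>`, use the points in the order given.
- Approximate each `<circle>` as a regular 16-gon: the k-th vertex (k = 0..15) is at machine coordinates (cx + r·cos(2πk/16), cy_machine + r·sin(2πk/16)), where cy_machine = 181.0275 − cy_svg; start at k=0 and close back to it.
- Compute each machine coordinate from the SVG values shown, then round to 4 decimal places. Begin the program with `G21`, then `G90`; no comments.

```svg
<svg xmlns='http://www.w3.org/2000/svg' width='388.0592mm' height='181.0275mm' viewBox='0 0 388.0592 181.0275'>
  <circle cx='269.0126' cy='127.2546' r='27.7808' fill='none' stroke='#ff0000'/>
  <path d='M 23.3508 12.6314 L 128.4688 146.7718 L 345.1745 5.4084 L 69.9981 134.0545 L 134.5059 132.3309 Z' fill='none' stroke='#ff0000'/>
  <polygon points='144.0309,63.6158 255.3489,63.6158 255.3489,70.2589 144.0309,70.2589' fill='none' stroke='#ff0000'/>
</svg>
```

1 u = 1 mm; y_m = 181.0275 − y.

[1] `<circle>` circle, #ff0000→score S655 F1455: (296.7934,53.7729) → (294.6787,64.4042) → (288.6566,73.4169) → (279.6439,79.4390) → (269.0126,81.5537) → (258.3813,79.4390) → (249.3686,73.4169) → (243.3465,64.4042) → (241.2318,53.7729) → (243.3465,43.1416) → (249.3686,34.1289) → (258.3813,28.1068) → (269.0126,25.9921) → (279.6439,28.1068) → (288.6566,34.1289) → (294.6787,43.1416) → (296.7934,53.7729) (closed)

[2] `<path>` closed polygon, #ff0000→score S655 F1455: (23.3508,168.3961) → (128.4688,34.2557) → (345.1745,175.6191) → (69.9981,46.9730) → (134.5059,48.6966) → (23.3508,168.3961) (closed)

[3] `<polygon>` rectangle, #ff0000→score S655 F1455: (144.0309,117.4117) → (255.3489,117.4117) → (255.3489,110.7686) → (144.0309,110.7686) → (144.0309,117.4117) (closed)

G21
G90
G0 X296.7934 Y53.7729
M3 S655
G01 X294.6787 Y64.4042 F1455
G01 X288.6566 Y73.4169 F1455
G01 X279.6439 Y79.4390 F1455
G01 X269.0126 Y81.5537 F1455
G01 X258.3813 Y79.4390 F1455
G01 X249.3686 Y73.4169 F1455
G01 X243.3465 Y64.4042 F1455
G01 X241.2318 Y53.7729 F1455
G01 X243.3465 Y43.1416 F1455
G01 X249.3686 Y34.1289 F1455
G01 X258.3813 Y28.1068 F1455
G01 X269.0126 Y25.9921 F1455
G01 X279.6439 Y28.1068 F1455
G01 X288.6566 Y34.1289 F1455
G01 X294.6787 Y43.1416 F1455
G01 X296.7934 Y53.7729 F1455
M5
G0 X23.3508 Y168.3961
M3 S655
G01 X128.4688 Y34.2557 F1455
G01 X345.1745 Y175.6191 F1455
G01 X69.9981 Y46.9730 F1455
G01 X134.5059 Y48.6966 F1455
G01 X23.3508 Y168.3961 F1455
M5
G0 X144.0309 Y117.4117
M3 S655
G01 X255.3489 Y117.4117 F1455
G01 X255.3489 Y110.7686 F1455
G01 X144.0309 Y110.7686 F1455
G01 X144.0309 Y117.4117 F1455
M5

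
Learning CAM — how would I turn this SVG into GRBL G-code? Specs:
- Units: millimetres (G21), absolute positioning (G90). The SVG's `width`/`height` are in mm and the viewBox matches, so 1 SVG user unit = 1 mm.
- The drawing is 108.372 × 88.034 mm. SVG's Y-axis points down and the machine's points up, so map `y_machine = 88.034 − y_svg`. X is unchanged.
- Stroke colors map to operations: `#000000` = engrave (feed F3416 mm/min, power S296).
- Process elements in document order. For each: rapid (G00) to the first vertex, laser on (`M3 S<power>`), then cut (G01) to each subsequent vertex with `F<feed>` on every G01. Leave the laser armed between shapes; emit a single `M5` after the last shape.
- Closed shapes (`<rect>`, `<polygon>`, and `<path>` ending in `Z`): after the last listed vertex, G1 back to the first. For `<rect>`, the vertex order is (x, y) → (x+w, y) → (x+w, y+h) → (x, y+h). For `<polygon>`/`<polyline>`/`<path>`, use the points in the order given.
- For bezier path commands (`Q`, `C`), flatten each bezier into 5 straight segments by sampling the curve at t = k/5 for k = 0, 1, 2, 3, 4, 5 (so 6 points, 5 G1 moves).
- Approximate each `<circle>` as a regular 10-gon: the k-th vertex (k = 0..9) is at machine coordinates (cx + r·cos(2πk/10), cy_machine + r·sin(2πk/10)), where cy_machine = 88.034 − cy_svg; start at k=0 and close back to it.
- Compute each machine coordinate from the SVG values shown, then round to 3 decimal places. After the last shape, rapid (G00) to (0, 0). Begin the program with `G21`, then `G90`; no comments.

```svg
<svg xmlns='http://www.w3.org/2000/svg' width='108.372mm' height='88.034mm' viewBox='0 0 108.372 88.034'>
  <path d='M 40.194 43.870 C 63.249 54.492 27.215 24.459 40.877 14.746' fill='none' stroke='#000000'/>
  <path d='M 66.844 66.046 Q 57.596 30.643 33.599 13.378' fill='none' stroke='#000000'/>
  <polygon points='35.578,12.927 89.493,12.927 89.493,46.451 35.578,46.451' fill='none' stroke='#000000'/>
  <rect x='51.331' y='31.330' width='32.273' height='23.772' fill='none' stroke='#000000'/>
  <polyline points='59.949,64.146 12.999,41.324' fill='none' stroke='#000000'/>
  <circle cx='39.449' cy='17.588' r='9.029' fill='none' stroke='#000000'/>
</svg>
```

viewBox `0 0 108.372 88.034` with mm width/height → 1 unit = 1 mm. Flip: y_m = 88.034 − y_svg.

**Shape 1** — `<path>` cubic bezier, stroke `#000000` → engrave (S296, F3416). Control points (SVG): P0=(40.194,43.870), P1=(63.249,54.492), P2=(27.215,24.459), P3=(40.877,14.746); sampled at t=k/5. Machine vertices: (40.194,44.164) → (47.807,42.182) → (46.460,47.030) → (41.374,55.781) → (37.773,65.510) → (40.877,73.288). Open path.

**Shape 2** — `<path>` quadratic bezier, stroke `#000000` → engrave (S296, F3416). Control points (SVG): P0=(66.844,66.046), P1=(57.596,30.643), P2=(33.599,13.378); sampled at t=k/5. Machine vertices: (66.844,21.988) → (62.555,35.424) → (57.086,47.408) → (50.437,57.942) → (42.608,67.024) → (33.599,74.656). Open path.

**Shape 3** — `<polygon>` rectangle, stroke `#000000` → engrave (S296, F3416). Machine vertices: (35.578,75.107) → (89.493,75.107) → (89.493,41.583) → (35.578,41.583) → (35.578,75.107). Closed: final G1 returns to the first vertex.

**Shape 4** — `<rect>` rectangle, stroke `#000000` → engrave (S296, F3416). Machine vertices: (51.331,56.704) → (83.604,56.704) → (83.604,32.932) → (51.331,32.932) → (51.331,56.704). Closed: final G1 returns to the first vertex.

**Shape 5** — `<polyline>` line segment, stroke `#000000` → engrave (S296, F3416). Machine vertices: (59.949,23.888) → (12.999,46.710). Open path.

**Shape 6** — `<circle>` circle, stroke `#000000` → engrave (S296, F3416). Machine vertices: (48.478,70.446) → (46.754,75.753) → (42.239,79.033) → (36.659,79.033) → (32.144,75.753) → (30.420,70.446) → (32.144,65.139) → (36.659,61.859) → (42.239,61.859) → (46.754,65.139) → (48.478,70.446). Closed: final G1 returns to the first vertex.

G21
G90
G00 X40.194 Y44.164
M3 S296
G01 X47.807 Y42.182 F3416
G01 X46.460 Y47.030 F3416
G01 X41.374 Y55.781 F3416
G01 X37.773 Y65.510 F3416
G01 X40.877 Y73.288 F3416
G00 X66.844 Y21.988
M3 S296
G01 X62.555 Y35.424 F3416
G01 X57.086 Y47.408 F3416
G01 X50.437 Y57.942 F3416
G01 X42.608 Y67.024 F3416
G01 X33.599 Y74.656 F3416
G00 X35.578 Y75.107
M3 S296
G01 X89.493 Y75.107 F3416
G01 X89.493 Y41.583 F3416
G01 X35.578 Y41.583 F3416
G01 X35.578 Y75.107 F3416
G00 X51.331 Y56.704
M3 S296
G01 X83.604 Y56.704 F3416
G01 X83.604 Y32.932 F3416
G01 X51.331 Y32.932 F3416
G01 X51.331 Y56.704 F3416
G00 X59.949 Y23.888
M3 S296
G01 X12.999 Y46.710 F3416
G00 X48.478 Y70.446
M3 S296
G01 X46.754 Y75.753 F3416
G01 X42.239 Y79.033 F3416
G01 X36.659 Y79.033 F3416
G01 X32.144 Y75.753 F3416
G01 X30.420 Y70.446 F3416
G01 X32.144 Y65.139 F3416
G01 X36.659 Y61.859 F3416
G01 X42.239 Y61.859 F3416
G01 X46.754 Y65.139 F3416
G01 X48.478 Y70.446 F3416
M5
G00 X0.000 Y0.000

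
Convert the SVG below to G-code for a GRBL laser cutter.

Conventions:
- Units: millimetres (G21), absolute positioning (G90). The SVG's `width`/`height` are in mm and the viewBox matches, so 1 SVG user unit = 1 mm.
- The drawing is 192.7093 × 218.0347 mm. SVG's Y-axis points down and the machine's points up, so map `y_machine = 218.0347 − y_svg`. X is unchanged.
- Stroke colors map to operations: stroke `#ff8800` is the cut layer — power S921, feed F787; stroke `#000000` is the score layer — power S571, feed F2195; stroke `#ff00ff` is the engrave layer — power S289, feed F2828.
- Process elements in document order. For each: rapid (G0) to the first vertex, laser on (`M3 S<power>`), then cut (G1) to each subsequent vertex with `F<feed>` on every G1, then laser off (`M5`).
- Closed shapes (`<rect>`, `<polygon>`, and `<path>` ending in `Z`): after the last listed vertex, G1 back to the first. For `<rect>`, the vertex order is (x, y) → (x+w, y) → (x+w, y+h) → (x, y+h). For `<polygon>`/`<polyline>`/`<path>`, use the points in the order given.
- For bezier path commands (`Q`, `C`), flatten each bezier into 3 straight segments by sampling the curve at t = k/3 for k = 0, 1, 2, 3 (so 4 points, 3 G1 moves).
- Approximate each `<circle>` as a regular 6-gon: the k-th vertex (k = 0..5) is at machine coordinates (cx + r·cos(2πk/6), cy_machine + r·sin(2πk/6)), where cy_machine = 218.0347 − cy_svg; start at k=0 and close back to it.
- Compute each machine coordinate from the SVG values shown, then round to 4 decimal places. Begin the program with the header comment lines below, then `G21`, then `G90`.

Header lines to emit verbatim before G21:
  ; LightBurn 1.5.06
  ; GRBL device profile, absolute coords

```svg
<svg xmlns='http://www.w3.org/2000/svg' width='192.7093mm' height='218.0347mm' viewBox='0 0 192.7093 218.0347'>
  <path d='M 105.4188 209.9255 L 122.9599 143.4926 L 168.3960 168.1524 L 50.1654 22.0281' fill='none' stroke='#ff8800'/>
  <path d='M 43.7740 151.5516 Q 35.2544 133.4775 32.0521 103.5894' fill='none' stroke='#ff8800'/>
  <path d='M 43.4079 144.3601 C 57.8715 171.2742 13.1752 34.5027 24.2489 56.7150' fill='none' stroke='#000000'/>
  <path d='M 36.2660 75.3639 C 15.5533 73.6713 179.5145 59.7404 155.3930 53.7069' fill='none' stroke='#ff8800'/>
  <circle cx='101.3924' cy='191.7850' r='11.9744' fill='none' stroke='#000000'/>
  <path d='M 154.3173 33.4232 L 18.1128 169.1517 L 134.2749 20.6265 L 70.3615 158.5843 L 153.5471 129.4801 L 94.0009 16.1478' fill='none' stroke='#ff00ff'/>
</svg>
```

Since the viewBox matches the mm dimensions, user units are millimetres directly. The only transform is the Y-flip y_m = 218.0347 − y_svg.

Shape 1 is a open polyline drawn with `<path>`. Its stroke #ff8800 means cut at S921, F787. After flipping Y the toolpath is (105.4188,8.1092) → (122.9599,74.5421) → (168.3960,49.8823) → (50.1654,196.0066).

Shape 2 is a quadratic bezier drawn with `<path>`. Its stroke #ff8800 means cut at S921, F787. After flipping Y the toolpath is (43.7740,66.4831) → (38.6851,79.8452) → (34.7778,95.8326) → (32.0521,114.4453).

Shape 3 is a cubic bezier drawn with `<path>`. Its stroke #000000 means score at S571, F2195. After flipping Y the toolpath is (43.4079,73.6746) → (42.4082,89.3716) → (27.5085,142.4881) → (24.2489,161.3197).

Shape 4 is a cubic bezier drawn with `<path>`. Its stroke #ff8800 means cut at S921, F787. After flipping Y the toolpath is (36.2660,142.6708) → (63.3055,147.6971) → (130.6261,156.4076) → (155.3930,164.3278).

Shape 5 is a circle drawn with `<circle>`. Its stroke #000000 means score at S571, F2195. After flipping Y the toolpath is (113.3668,26.2497) → (107.3796,36.6198) → (95.4052,36.6198) → (89.4180,26.2497) → (95.4052,15.8796) → (107.3796,15.8796) → (113.3668,26.2497), returning to the start.

Shape 6 is a open polyline drawn with `<path>`. Its stroke #ff00ff means engrave at S289, F2828. After flipping Y the toolpath is (154.3173,184.6115) → (18.1128,48.8830) → (134.2749,197.4082) → (70.3615,59.4504) → (153.5471,88.5546) → (94.0009,201.8869).

; LightBurn 1.5.06
; GRBL device profile, absolute coords
G21
G90
G0 X105.4188 Y8.1092
M3 S921
G1 X122.9599 Y74.5421 F787
G1 X168.3960 Y49.8823 F787
G1 X50.1654 Y196.0066 F787
M5
G0 X43.7740 Y66.4831
M3 S921
G1 X38.6851 Y79.8452 F787
G1 X34.7778 Y95.8326 F787
G1 X32.0521 Y114.4453 F787
M5
G0 X43.4079 Y73.6746
M3 S571
G1 X42.4082 Y89.3716 F2195
G1 X27.5085 Y142.4881 F2195
G1 X24.2489 Y161.3197 F2195
M5
G0 X36.2660 Y142.6708
M3 S921
G1 X63.3055 Y147.6971 F787
G1 X130.6261 Y156.4076 F787
G1 X155.3930 Y164.3278 F787
M5
G0 X113.3668 Y26.2497
M3 S571
G1 X107.3796 Y36.6198 F2195
G1 X95.4052 Y36.6198 F2195
G1 X89.4180 Y26.2497 F2195
G1 X95.4052 Y15.8796 F2195
G1 X107.3796 Y15.8796 F2195
G1 X113.3668 Y26.2497 F2195
M5
G0 X154.3173 Y184.6115
M3 S289
G1 X18.1128 Y48.8830 F2828
G1 X134.2749 Y197.4082 F2828
G1 X70.3615 Y59.4504 F2828
G1 X153.5471 Y88.5546 F2828
G1 X94.0009 Y201.8869 F2828
M5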